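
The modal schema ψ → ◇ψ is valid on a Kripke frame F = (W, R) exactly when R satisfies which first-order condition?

This schema is equivalent to the T axiom □ψ → ψ.
It corresponds to reflexivity: ∀x Rxx.

Reflexivity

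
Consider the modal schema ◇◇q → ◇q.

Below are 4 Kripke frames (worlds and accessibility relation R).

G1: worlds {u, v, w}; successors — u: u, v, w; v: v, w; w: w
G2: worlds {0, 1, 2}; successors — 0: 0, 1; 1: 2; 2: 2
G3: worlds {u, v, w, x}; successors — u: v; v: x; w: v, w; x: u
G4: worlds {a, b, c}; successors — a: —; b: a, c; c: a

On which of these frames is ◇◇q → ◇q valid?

G1, G4

Frame correspondent (Sahlqvist): ∀x ∀y (xR²y → ∃w (y = w ∧ xRw)) — i.e. a generalized confluence (Geach) condition.
G1: holds.
G2: fails — 0R²2 but no w with 2=w and 0Rw.
G3: fails — uR²x but no t with x=t and uRt.
G4: holds.
Valid on: G1, G4.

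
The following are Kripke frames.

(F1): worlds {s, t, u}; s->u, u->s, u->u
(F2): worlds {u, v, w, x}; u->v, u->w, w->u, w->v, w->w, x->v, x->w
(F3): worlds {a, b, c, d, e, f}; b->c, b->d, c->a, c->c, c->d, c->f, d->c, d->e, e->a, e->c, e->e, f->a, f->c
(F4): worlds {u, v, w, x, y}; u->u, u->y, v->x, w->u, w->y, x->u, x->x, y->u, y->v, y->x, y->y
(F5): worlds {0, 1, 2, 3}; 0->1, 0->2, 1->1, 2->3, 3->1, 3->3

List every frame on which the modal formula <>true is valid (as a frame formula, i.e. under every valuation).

Frame correspondent (Sahlqvist): forall x exists y Rxy — i.e. seriality.
(F1): fails — world t has no successor.
(F2): fails — world v has no successor.
(F3): fails — world a has no successor.
(F4): condition met.
(F5): condition met.
Valid on: (F4), (F5).

(F4), (F5)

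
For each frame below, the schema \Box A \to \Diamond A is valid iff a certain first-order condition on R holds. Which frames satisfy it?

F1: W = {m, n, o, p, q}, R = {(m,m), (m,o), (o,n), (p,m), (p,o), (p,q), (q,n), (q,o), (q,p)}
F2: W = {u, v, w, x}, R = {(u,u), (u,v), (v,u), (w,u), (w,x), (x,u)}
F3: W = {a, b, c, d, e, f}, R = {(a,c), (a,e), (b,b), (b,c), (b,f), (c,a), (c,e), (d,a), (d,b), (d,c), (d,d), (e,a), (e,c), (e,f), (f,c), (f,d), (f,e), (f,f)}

This is the axiom for seriality; its first-order frame correspondent is \forall x \exists y Rxy.
F1: fails — world n has no successor.
F2: ✓.
F3: ✓.
Valid on: F2, F3.

F2, F3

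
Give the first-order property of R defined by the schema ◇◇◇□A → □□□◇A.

This is a Sahlqvist (Geach-type) schema ◇^3□^1A → □^3◇^1A.
First-order correspondent: ∀x ∀y ∀z ((xR³y ∧ xR³z) → ∃w (yRw ∧ zRw)).

∀x ∀y ∀z ((xR³y ∧ xR³z) → ∃w (yRw ∧ zRw))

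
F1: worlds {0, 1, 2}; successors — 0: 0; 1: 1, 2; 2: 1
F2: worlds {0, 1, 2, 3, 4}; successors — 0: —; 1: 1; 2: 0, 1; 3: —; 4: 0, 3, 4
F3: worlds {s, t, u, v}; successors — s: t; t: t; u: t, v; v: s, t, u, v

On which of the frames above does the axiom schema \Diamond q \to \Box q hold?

The schema corresponds to partial functionality: \forall x \forall y \forall z (Rxy \wedge Rxz \to y = z).
F1: fails — 1 sees both 1 and 2.
F2: fails — 2 sees both 0 and 1.
F3: fails — u sees both t and v.

none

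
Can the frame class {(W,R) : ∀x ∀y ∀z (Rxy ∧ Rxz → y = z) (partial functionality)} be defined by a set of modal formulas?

Yes — defined by ◇p → □p

Yes: it is partial functionality, defined by the CD schema ◇p → □p.
Suppose ◇p→□p is valid. Take Rxy, Rxz and set V(p)={y}. Then ◇p at x, so □p at x, so p at z, i.e. z=y.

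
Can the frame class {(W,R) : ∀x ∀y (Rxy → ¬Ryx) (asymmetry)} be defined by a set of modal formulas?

Modal frame validity is preserved under surjective bounded morphisms.
The 5-cycle (worlds s,t,u,v,w with s→t→u→v→w→s) is asymmetric. Mapping every world to a single reflexive point • is a surjective bounded morphism, and the reflexive point is not asymmetric (R•• but asymmetry requires ¬R••).
Hence asymmetry is not modally definable.

No — not modally definable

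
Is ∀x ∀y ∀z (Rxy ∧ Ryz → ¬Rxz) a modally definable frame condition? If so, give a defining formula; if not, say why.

If a class were modally definable it would be closed under surjective bounded morphisms (Goldblatt–Thomason).
The 3-cycle (worlds w0,w1,w2 with w0→w1→w2→w0) is intransitive. Mapping every world to a single reflexive point • is a surjective bounded morphism; the reflexive point is not intransitive (R••∧R•• but R••).
Hence intransitivity is not modally definable.

No — not modally definable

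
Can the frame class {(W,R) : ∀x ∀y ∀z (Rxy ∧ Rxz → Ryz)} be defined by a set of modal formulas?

Definable; ◇r → □◇r defines it

Yes: it is the Euclidean property, defined by the 5 schema ◇r → □◇r.
Suppose ◇r→□◇r is valid. Take Rxy, Rxz and set V(r)={y}. Then ◇r at x, so □◇r at x, so ◇r at z, so some w with Rzw has r; w=y, i.e. Rzy. By symmetry of the argument, Ryz.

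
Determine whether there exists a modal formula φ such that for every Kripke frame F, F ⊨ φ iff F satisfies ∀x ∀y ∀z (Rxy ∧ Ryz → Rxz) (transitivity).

Definable; □p → □□p defines it

This is a Sahlqvist condition; the 4 axiom □p → □□p defines it.
Suppose □p→□□p is valid. Take Rxy, Ryz and set V(p)={w : Rxw}. Then □p at x, so □□p at x, so □p at y, so p at z, i.e. Rxz.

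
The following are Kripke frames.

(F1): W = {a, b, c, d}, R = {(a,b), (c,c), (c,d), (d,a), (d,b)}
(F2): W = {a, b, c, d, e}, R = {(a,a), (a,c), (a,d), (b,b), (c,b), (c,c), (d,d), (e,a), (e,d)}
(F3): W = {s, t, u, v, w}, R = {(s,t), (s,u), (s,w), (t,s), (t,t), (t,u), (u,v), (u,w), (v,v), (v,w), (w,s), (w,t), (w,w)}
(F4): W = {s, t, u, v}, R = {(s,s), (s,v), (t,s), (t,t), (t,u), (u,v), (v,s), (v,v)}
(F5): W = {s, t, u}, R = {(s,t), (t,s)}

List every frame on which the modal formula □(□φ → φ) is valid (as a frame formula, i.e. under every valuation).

(F2)

Frame correspondent (Sahlqvist): ∀x ∀y (Rxy → Ryy) — i.e. shift-reflexivity.
(F1): fails — Rcd but not Rdd.
(F2): ✓.
(F3): fails — Rts but not Rss.
(F4): fails — Rtu but not Ruu.
(F5): fails — Rts but not Rss.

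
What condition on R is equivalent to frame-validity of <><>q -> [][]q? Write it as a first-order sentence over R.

This is a Sahlqvist (Geach-type) schema ◇^2□^0q → □^2◇^0q.
First-order correspondent: forall x forall y forall z ((x R^2 y & x R^2 z) -> exists w (y = w & z = w)).

forall x forall y forall z ((x R^2 y & x R^2 z) -> exists w (y = w & z = w))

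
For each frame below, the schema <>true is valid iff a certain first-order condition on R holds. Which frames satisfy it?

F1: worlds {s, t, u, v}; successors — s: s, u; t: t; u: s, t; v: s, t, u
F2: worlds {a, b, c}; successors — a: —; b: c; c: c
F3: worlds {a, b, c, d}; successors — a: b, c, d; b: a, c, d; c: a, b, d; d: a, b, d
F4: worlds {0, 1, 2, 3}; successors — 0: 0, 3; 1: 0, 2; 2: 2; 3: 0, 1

F1, F3, F4

This is the axiom for seriality; its first-order frame correspondent is forall x exists y Rxy.
F1: ✓.
F2: fails — world a has no successor.
F3: ✓.
F4: ✓.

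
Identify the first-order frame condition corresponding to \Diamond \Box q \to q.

Symmetry

This is frame-equivalent to q → □◇q (substitute ¬q for q and contrapose).
Suppose q→□◇q is valid. Take Rxy and set V(q)={x}. Then q at x, so □◇q at x, so ◇q at y, so some z with Ryz has q; z=x, i.e. Ryx.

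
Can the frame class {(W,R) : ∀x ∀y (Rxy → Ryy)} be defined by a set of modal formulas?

Yes — defined by □(□r → r)

Yes: it is shift-reflexivity, defined by the T□ schema □(□r → r).
Suppose □(□r→r) is valid. Take Rxy and set V(r)={w : Ryw}. Then at y, □r holds; since □(□r→r) at x, □r→r at y, so r at y, i.e. Ryy.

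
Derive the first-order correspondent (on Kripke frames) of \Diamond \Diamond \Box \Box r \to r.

This is a Sahlqvist (Geach-type) schema ◇^2□^2r → □^0◇^0r.
Minimal-valuation argument: fix x; take any y with xR^2y and any z with xR^0z. Set V(r) to the set of worlds R-reachable from y in exactly 2 steps. Then □^2r holds at y, so the antecedent holds at x; validity forces ◇^0r at z, giving a w with zR^0w and yR^2w.
First-order correspondent: \forall x \forall y (x R^2 y \to \exists w (y R^2 w \wedge x = w)).

\forall x \forall y (x R^2 y \to \exists w (y R^2 w \wedge x = w))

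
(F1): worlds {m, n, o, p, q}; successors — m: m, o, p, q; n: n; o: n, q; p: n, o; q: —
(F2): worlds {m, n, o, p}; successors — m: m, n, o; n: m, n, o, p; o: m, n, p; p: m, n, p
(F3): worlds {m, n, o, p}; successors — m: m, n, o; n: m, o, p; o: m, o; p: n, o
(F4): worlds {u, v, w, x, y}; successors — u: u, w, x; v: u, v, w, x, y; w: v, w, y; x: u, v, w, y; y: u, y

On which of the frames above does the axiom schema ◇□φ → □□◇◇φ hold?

(F2), (F3), (F4)

Frame correspondent (Sahlqvist): ∀x ∀y ∀z ((xRy ∧ xR²z) → ∃w (yRw ∧ zR²w)) — i.e. a generalized confluence (Geach) condition.
(F1): fails — mRm, mR²n but no w with mRw and nR²w.
(F2): ✓.
(F3): ✓.
(F4): ✓.
Valid on: (F2), (F3), (F4).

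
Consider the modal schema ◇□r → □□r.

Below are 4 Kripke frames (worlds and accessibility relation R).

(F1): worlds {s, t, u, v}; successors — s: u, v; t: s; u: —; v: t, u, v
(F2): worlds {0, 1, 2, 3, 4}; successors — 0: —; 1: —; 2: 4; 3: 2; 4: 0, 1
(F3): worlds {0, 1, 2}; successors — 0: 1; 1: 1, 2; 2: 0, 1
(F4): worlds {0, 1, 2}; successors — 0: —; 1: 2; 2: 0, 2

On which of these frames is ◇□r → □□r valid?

(F2)

The schema corresponds to a generalized confluence (Geach) condition: ∀x ∀y ∀z ((xRy ∧ xR²z) → ∃w (yRw ∧ z = w)).
(F1): fails — sRu, sR²t but no w with uRw and t=w.
(F2): condition met.
(F3): fails — 1R1, 1R²0 but no w with 1Rw and 0=w.
(F4): fails — 2R0, 2R²0 but no w with 0Rw and 0=w.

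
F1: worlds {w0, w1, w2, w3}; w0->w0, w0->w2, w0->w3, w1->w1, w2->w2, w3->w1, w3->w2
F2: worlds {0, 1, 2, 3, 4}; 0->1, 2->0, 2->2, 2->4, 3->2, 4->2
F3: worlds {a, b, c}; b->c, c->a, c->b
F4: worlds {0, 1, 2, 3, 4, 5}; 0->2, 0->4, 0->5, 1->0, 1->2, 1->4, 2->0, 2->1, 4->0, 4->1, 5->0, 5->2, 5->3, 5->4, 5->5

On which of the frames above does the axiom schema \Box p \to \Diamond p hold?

The schema corresponds to seriality: \forall x \exists y Rxy.
F1: ✓.
F2: fails — world 1 has no successor.
F3: fails — world a has no successor.
F4: fails — world 3 has no successor.
Valid on: F1.

F1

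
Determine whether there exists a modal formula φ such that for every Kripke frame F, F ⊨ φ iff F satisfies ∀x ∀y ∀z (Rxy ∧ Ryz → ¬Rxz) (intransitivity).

No

If a class were modally definable it would be closed under surjective bounded morphisms (Goldblatt–Thomason).
The 7-cycle (worlds a,b,c,d,e,f,g with a→b→c→d→e→f→g→a) is intransitive. Mapping every world to a single reflexive point • is a surjective bounded morphism; the reflexive point is not intransitive (R••∧R•• but R••).
So the class is not modally definable.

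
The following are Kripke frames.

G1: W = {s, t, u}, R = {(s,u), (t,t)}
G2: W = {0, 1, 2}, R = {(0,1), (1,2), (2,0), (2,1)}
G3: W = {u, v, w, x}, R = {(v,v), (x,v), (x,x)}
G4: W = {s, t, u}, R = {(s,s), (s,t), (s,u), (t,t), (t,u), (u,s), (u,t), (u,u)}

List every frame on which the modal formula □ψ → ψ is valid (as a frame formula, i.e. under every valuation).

G4

Frame correspondent (Sahlqvist): ∀x Rxx — i.e. reflexivity.
G1: fails — world s does not see itself.
G2: fails — world 0 does not see itself.
G3: fails — world u does not see itself.
G4: holds.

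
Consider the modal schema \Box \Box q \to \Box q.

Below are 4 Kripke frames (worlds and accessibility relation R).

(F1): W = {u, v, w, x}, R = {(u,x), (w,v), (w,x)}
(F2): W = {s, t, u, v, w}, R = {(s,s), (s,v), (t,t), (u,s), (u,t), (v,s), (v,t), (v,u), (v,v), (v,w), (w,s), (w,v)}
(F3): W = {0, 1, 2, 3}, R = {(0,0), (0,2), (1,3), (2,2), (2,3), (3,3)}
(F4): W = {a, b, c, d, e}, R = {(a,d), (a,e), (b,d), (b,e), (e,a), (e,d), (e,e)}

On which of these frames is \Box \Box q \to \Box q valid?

Frame correspondent (Sahlqvist): \forall x \forall y (Rxy \to \exists z (Rxz \wedge Rzy)) — i.e. density.
(F1): fails — Rwv but no z with Rwz and Rzv.
(F2): condition met.
(F3): condition met.
(F4): condition met.
Valid on: (F2), (F3), (F4).

(F2), (F3), (F4)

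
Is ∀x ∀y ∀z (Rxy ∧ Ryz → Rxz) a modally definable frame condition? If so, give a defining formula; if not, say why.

Yes — defined by □r → □□r

This is a Sahlqvist condition; the 4 axiom □r → □□r defines it.
Suppose □r→□□r is valid. Take Rxy, Ryz and set V(r)={w : Rxw}. Then □r at x, so □□r at x, so □r at y, so r at z, i.e. Rxz.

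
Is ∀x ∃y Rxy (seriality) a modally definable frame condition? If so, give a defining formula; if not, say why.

The condition is seriality. A defining modal formula is □p → ◇p.

Yes — defined by □p → ◇p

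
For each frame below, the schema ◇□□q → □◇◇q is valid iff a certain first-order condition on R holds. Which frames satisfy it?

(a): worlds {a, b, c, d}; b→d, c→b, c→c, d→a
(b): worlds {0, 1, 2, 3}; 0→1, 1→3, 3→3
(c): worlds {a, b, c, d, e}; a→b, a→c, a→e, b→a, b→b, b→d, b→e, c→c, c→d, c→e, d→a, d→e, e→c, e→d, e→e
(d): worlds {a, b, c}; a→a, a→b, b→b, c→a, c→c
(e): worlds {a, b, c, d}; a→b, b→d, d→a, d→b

(b), (c), (d)

This is the axiom for a generalized confluence (Geach) condition; its first-order frame correspondent is ∀x ∀y ∀z ((xRy ∧ xRz) → ∃w (yR²w ∧ zR²w)).
(a): fails — bRd, bRd but no w with dR²w and dR²w.
(b): satisfies the condition.
(c): satisfies the condition.
(d): satisfies the condition.
(e): fails — dRa, dRb but no w with aR²w and bR²w.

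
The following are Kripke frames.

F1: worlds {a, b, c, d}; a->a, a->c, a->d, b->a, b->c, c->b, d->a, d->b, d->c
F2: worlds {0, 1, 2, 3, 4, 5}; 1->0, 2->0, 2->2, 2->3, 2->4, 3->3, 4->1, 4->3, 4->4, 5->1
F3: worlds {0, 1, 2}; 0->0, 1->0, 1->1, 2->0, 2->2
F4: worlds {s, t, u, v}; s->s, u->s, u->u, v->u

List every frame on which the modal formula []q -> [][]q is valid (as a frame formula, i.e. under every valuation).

F3

The schema corresponds to transitivity: forall x forall y forall z (Rxy & Ryz -> Rxz).
F1: fails — Rbc and Rcb but not Rbb.
F2: fails — R24 and R41 but not R21.
F3: satisfies the condition.
F4: fails — Rvu and Rus but not Rvs.
Valid on: F3.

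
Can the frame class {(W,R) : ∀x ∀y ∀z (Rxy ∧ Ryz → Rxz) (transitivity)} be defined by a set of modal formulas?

Definable; □r → □□r defines it

Yes: it is transitivity, defined by the 4 schema □r → □□r.
Suppose □r→□□r is valid. Take Rxy, Ryz and set V(r)={w : Rxw}. Then □r at x, so □□r at x, so □r at y, so r at z, i.e. Rxz.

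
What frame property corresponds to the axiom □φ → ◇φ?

Suppose □φ→◇φ is valid. At any x set V(φ)=W. Then □φ at x, so ◇φ at x, so x has a successor.

Seriality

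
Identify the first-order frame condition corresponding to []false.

□⊥ is valid iff no world has any successor (otherwise □⊥ fails at any world with one).

Emptiness of R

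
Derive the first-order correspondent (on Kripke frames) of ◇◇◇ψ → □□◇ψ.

∀x ∀y ∀z ((xR³y ∧ xR²z) → ∃w (y = w ∧ zRw))

This is a Sahlqvist (Geach-type) schema ◇^3□^0ψ → □^2◇^1ψ.
First-order correspondent: ∀x ∀y ∀z ((xR³y ∧ xR²z) → ∃w (y = w ∧ zRw)).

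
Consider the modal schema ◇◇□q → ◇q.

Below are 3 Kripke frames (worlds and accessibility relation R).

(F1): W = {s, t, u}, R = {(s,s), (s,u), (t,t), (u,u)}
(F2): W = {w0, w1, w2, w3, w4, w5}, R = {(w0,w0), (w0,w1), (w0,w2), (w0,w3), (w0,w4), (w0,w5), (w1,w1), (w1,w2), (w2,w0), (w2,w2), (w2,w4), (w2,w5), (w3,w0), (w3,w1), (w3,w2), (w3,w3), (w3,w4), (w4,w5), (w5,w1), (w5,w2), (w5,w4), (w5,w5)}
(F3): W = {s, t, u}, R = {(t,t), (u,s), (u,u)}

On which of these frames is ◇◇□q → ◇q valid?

(F1)

This is the axiom for a generalized confluence (Geach) condition; its first-order frame correspondent is ∀x ∀y (xR²y → ∃w (yRw ∧ xRw)).
(F1): condition met.
(F2): fails — w1R²w4 but no w with w4Rw and w1Rw.
(F3): fails — uR²s but no w with sRw and uRw.
Valid on: (F1).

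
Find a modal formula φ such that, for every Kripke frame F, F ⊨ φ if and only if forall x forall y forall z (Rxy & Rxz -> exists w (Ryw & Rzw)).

The condition is convergence. The .2 schema ◇□q → □◇q defines it.
Suppose ◇□q→□◇q is valid. Take Rxy, Rxz and set V(q)={w : Ryw}. Then □q at y so ◇□q at x, so □◇q at x, so ◇q at z, giving w with Rzw and Ryw.

◇□q → □◇q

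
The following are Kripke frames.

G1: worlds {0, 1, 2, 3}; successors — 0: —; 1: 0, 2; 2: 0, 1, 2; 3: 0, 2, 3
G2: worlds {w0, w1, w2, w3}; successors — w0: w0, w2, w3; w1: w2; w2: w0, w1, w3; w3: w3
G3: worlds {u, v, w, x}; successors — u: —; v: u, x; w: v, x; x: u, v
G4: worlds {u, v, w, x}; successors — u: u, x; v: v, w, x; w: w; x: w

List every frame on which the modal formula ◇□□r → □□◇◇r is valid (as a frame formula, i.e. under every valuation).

This is the axiom for a generalized confluence (Geach) condition; its first-order frame correspondent is ∀x ∀y ∀z ((xRy ∧ xR²z) → ∃w (yR²w ∧ zR²w)).
G1: fails — 1R0, 1R²0 but no w with 0R²w and 0R²w.
G2: satisfies the condition.
G3: fails — vRu, vR²u but no t with uR²t and uR²t.
G4: satisfies the condition.
Valid on: G2, G4.

G2, G4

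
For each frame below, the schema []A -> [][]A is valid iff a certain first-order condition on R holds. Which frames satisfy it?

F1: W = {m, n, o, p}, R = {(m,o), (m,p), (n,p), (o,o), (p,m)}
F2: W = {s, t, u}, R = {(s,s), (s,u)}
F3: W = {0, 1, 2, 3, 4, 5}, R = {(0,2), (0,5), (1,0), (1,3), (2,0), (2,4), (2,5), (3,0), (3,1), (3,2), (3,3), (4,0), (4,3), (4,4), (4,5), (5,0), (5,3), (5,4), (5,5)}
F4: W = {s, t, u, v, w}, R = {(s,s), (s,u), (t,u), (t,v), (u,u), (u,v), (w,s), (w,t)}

This is the axiom for transitivity; its first-order frame correspondent is forall x forall y forall z (Rxy & Ryz -> Rxz).
F1: fails — Rpm and Rmo but not Rpo.
F2: holds.
F3: fails — R53 and R32 but not R52.
F4: fails — Rwt and Rtv but not Rwv.

F2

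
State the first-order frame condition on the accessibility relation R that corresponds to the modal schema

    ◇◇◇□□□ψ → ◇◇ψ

This is a Sahlqvist (Geach-type) schema ◇^3□^3ψ → □^0◇^2ψ.
Minimal-valuation argument: fix x; take any y with xR^3y and any z with xR^0z. Set V(ψ) to the set of worlds R-reachable from y in exactly 3 steps. Then □^3ψ holds at y, so the antecedent holds at x; validity forces ◇^2ψ at z, giving a w with zR^2w and yR^3w.
First-order correspondent: ∀x ∀y (xR³y → ∃w (yR³w ∧ xR²w)).

∀x ∀y (xR³y → ∃w (yR³w ∧ xR²w))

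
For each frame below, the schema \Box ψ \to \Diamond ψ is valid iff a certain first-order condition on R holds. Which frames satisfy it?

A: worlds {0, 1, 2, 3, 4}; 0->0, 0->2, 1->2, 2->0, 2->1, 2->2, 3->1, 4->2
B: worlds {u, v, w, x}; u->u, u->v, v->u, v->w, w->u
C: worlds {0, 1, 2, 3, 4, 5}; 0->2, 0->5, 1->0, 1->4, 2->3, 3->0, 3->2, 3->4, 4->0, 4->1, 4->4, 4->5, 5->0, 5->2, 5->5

A, C

This is the axiom for seriality; its first-order frame correspondent is \forall x \exists y Rxy.
A: condition met.
B: fails — world x has no successor.
C: condition met.
Valid on: A, C.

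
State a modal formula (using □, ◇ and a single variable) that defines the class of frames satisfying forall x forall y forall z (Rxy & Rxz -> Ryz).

A defining formula is ◇p → □◇p (the 5 axiom).
Suppose ◇p→□◇p is valid. Take Rxy, Rxz and set V(p)={y}. Then ◇p at x, so □◇p at x, so ◇p at z, so some w with Rzw has p; w=y, i.e. Rzy. By symmetry of the argument, Ryz.

◇p → □◇p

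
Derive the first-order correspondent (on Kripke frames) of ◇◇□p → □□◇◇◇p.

This is a Sahlqvist (Geach-type) schema ◇^2□^1p → □^2◇^3p.
First-order correspondent: ∀x ∀y ∀z ((xR²y ∧ xR²z) → ∃w (yRw ∧ zR³w)).

∀x ∀y ∀z ((xR²y ∧ xR²z) → ∃w (yRw ∧ zR³w))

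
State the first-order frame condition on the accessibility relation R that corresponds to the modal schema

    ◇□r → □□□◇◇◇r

∀x ∀y ∀z ((xRy ∧ xR³z) → ∃w (yRw ∧ zR³w))

This is a Sahlqvist (Geach-type) schema ◇^1□^1r → □^3◇^3r.
Minimal-valuation argument: fix x; take any y with xR^1y and any z with xR^3z. Set V(r) to the set of worlds R-reachable from y in exactly 1 step. Then □^1r holds at y, so the antecedent holds at x; validity forces ◇^3r at z, giving a w with zR^3w and yR^1w.
First-order correspondent: ∀x ∀y ∀z ((xRy ∧ xR³z) → ∃w (yRw ∧ zR³w)).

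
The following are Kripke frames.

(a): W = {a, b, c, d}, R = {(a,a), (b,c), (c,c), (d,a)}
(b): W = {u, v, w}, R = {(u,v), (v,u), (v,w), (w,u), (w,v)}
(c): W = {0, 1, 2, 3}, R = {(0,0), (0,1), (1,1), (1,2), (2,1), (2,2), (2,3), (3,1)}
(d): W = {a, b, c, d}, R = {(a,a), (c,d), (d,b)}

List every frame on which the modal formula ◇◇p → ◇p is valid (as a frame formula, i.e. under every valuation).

(a)

Frame correspondent (Sahlqvist): ∀x ∀y ∀z (Rxy ∧ Ryz → Rxz) — i.e. transitivity.
(a): ✓.
(b): fails — Ruv and Rvw but not Ruw.
(c): fails — R31 and R12 but not R32.
(d): fails — Rcd and Rdb but not Rcb.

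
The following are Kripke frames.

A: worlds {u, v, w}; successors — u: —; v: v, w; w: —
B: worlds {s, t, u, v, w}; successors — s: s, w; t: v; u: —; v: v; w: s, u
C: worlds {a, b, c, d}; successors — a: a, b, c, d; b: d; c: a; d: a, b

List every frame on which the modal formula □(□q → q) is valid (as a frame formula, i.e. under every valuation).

none

This is the axiom for shift-reflexivity; its first-order frame correspondent is ∀x ∀y (Rxy → Ryy).
A: fails — Rvw but not Rww.
B: fails — Rwu but not Ruu.
C: fails — Rab but not Rbb.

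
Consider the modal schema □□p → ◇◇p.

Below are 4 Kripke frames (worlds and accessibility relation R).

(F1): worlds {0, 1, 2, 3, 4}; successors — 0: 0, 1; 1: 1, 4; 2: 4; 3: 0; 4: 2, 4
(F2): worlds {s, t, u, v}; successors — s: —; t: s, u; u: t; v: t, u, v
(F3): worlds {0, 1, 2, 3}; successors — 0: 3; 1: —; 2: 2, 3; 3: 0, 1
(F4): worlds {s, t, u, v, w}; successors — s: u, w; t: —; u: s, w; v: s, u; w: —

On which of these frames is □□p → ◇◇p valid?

This is the axiom for a generalized confluence (Geach) condition; its first-order frame correspondent is ∀x ∃w (xR²w ∧ xR²w).
(F1): holds.
(F2): fails — at s but no w with sR²w and sR²w.
(F3): fails — at 1 but no w with 1R²w and 1R²w.
(F4): fails — at t but no w* with tR²w* and tR²w*.

(F1)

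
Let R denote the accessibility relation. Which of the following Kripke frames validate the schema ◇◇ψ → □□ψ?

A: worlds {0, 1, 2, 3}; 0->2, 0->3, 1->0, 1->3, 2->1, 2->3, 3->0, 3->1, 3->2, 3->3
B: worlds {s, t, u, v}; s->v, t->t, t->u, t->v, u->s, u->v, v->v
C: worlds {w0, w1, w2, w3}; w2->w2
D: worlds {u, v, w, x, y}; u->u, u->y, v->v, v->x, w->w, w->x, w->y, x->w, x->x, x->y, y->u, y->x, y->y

The schema corresponds to a generalized confluence (Geach) condition: ∀x ∀y ∀z ((xR²y ∧ xR²z) → ∃w (y = w ∧ z = w)).
A: fails — 0R²0, 0R²1 but 0 ≠ 1.
B: fails — tR²s, tR²t but s ≠ t.
C: satisfies the condition.
D: fails — uR²u, uR²x but u ≠ x.

C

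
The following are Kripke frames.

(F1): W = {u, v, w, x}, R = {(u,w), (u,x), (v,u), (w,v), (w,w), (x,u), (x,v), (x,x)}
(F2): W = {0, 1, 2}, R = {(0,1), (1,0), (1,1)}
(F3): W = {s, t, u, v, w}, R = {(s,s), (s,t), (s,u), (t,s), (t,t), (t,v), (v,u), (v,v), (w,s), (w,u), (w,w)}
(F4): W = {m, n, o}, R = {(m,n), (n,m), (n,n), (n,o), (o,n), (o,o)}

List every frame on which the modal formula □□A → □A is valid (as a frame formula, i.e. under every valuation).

(F2), (F3), (F4)

The schema corresponds to density: ∀x ∀y (Rxy → ∃z (Rxz ∧ Rzy)).
(F1): fails — Rvu but no z with Rvz and Rzu.
(F2): satisfies the condition.
(F3): satisfies the condition.
(F4): satisfies the condition.
Valid on: (F2), (F3), (F4).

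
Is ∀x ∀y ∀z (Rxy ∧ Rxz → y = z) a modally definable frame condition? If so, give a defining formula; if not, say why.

Yes — defined by ◇p → □p

This is a Sahlqvist condition; the CD axiom ◇p → □p defines it.
Suppose ◇p→□p is valid. Take Rxy, Rxz and set V(p)={y}. Then ◇p at x, so □p at x, so p at z, i.e. z=y.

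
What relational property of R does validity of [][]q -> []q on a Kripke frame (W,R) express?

density: forall x forall y (Rxy -> exists z (Rxz & Rzy))

Suppose □□q→□q is valid. Take Rxy and set V(q)={w : xR²w}. Then □□q at x, so □q at x, so q at y, i.e. ∃z(Rxz∧Rzy).
Conversely, any frame satisfying forall x forall y (Rxy -> exists z (Rxz & Rzy)) validates the schema.
Frame condition: forall x forall y (Rxy -> exists z (Rxz & Rzy)).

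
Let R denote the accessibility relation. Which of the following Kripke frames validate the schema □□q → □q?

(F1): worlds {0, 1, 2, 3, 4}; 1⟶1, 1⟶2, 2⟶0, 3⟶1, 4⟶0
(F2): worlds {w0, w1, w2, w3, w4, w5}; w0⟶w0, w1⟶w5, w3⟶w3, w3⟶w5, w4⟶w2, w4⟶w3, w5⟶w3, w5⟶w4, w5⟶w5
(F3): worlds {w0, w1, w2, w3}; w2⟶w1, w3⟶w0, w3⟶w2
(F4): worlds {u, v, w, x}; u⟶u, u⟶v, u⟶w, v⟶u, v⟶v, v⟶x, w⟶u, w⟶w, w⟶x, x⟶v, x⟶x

(F4)

The schema corresponds to density: ∀x ∀y (Rxy → ∃z (Rxz ∧ Rzy)).
(F1): fails — R40 but no z with R4z and Rz0.
(F2): fails — Rw4w2 but no z with Rw4z and Rzw2.
(F3): fails — Rw3w2 but no z with Rw3z and Rzw2.
(F4): holds.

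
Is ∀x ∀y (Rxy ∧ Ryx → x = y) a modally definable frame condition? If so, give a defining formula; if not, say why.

Not modally definable

Any modally definable frame class is closed under surjective bounded morphisms.
The 8-cycle (worlds s,t,u,v,w,x,y,z with s→t→u→v→w→x→y→z→s) is antisymmetric. Sending even-indexed worlds to a and odd-indexed worlds to b is a surjective bounded morphism onto the two-world frame with a↔b, which is not antisymmetric.
Hence antisymmetry is not modally definable.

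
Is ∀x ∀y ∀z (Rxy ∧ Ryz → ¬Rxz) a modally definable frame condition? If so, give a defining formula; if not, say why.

If a class were modally definable it would be closed under surjective bounded morphisms (Goldblatt–Thomason).
The 3-cycle (worlds w0,w1,w2 with w0→w1→w2→w0) is intransitive. Mapping every world to a single reflexive point • is a surjective bounded morphism; the reflexive point is not intransitive (R••∧R•• but R••).
So the class is not modally definable.

No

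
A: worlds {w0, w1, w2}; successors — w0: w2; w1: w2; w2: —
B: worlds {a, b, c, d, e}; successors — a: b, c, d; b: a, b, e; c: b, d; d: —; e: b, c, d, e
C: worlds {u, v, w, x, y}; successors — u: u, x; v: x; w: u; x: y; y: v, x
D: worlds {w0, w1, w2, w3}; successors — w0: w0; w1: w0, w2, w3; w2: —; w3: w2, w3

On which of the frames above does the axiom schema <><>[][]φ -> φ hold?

Frame correspondent (Sahlqvist): forall x forall y (x R^2 y -> exists w (y R^2 w & x = w)) — i.e. a generalized confluence (Geach) condition.
A: ✓.
B: fails — aR²d but no w with dR²w and a=w.
C: fails — uR²x but no t with xR²t and u=t.
D: fails — w1R²w0 but no w with w0R²w and w1=w.

A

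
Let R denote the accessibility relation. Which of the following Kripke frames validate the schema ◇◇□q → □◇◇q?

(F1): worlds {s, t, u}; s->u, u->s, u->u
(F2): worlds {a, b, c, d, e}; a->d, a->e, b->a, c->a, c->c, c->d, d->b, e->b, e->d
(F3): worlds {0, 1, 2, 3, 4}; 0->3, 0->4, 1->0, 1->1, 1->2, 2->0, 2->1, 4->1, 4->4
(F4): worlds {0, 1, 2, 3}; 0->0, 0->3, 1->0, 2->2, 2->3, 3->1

(F1)

Frame correspondent (Sahlqvist): ∀x ∀y ∀z ((xR²y ∧ xRz) → ∃w (yRw ∧ zR²w)) — i.e. a generalized confluence (Geach) condition.
(F1): satisfies the condition.
(F2): fails — aR²d, aRd but no w with dRw and dR²w.
(F3): fails — 0R²1, 0R3 but no w with 1Rw and 3R²w.
(F4): fails — 0R²3, 0R3 but no w with 3Rw and 3R²w.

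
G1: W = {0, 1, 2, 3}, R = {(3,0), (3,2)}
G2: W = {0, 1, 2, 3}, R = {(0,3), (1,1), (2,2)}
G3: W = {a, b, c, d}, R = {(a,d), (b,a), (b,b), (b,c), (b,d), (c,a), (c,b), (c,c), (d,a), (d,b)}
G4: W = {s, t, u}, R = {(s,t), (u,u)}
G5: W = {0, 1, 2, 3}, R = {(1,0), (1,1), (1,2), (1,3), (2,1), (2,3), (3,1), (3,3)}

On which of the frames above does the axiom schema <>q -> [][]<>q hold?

G1, G2, G4

This is the axiom for a generalized confluence (Geach) condition; its first-order frame correspondent is forall x forall y forall z ((xRy & x R^2 z) -> exists w (y = w & zRw)).
G1: satisfies the condition.
G2: satisfies the condition.
G3: fails — bRa, bR²a but no w with a=w and aRw.
G4: satisfies the condition.
G5: fails — 1R0, 1R²0 but no w with 0=w and 0Rw.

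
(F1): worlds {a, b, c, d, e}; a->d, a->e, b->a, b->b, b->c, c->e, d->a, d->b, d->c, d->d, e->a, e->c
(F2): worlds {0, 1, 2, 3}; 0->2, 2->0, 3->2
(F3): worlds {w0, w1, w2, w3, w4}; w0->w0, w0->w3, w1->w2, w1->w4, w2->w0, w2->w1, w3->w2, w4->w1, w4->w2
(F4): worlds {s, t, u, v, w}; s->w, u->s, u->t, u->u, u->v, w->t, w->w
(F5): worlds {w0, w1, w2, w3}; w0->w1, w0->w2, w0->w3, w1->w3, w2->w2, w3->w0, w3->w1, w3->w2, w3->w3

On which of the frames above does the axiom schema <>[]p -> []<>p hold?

(F2)

The schema corresponds to convergence: forall x forall y forall z (Rxy & Rxz -> exists w (Ryw & Rzw)).
(F1): fails — Rbc and Rbb but c and b have no common successor.
(F2): holds.
(F3): fails — Rw0w0 and Rw0w3 but w0 and w3 have no common successor.
(F4): fails — Ruv and Ruv but v and v have no common successor.
(F5): fails — Rw0w1 and Rw0w2 but w1 and w2 have no common successor.
Valid on: (F2).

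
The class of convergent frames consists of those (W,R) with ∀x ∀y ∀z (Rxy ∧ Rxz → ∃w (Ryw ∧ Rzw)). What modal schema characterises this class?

◇□ψ → □◇ψ

The condition is convergence. The .2 schema ◇□ψ → □◇ψ defines it.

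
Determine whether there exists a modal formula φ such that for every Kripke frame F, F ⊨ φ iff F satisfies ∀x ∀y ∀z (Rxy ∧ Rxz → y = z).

Yes: it is partial functionality, defined by the CD schema ◇r → □r.

Yes, by ◇r → □r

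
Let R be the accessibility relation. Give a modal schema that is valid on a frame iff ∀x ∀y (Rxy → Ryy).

□(□q → q)

A defining formula is □(□q → q) (the T□ axiom).
Suppose □(□q→q) is valid. Take Rxy and set V(q)={w : Ryw}. Then at y, □q holds; since □(□q→q) at x, □q→q at y, so q at y, i.e. Ryy.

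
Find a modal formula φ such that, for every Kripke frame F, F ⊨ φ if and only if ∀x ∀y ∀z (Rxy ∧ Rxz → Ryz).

This is the Euclidean property; the standard corresponding axiom is 5: ◇s → □◇s.
Suppose ◇s→□◇s is valid. Take Rxy, Rxz and set V(s)={y}. Then ◇s at x, so □◇s at x, so ◇s at z, so some w with Rzw has s; w=y, i.e. Rzy. By symmetry of the argument, Ryz.

◇s → □◇s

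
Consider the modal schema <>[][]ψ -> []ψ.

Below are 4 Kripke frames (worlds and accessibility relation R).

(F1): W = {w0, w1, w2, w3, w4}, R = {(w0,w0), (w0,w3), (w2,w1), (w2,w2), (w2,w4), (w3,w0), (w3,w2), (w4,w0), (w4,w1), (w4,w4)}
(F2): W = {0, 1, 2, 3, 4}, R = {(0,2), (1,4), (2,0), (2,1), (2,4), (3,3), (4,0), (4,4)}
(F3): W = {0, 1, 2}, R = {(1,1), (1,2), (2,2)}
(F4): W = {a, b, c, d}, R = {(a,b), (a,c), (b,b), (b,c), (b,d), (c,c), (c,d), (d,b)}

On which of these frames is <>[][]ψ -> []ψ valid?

Frame correspondent (Sahlqvist): forall x forall y forall z ((xRy & xRz) -> exists w (y R^2 w & z = w)) — i.e. a generalized confluence (Geach) condition.
(F1): fails — w2Rw1, w2Rw1 but no w with w1R²w and w1=w.
(F2): fails — 2R1, 2R1 but no w with 1R²w and 1=w.
(F3): fails — 1R2, 1R1 but no w with 2R²w and 1=w.
(F4): holds.

(F4)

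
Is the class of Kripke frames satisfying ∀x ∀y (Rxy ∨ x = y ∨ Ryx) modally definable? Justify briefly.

Not definable by any modal formula

If a class were modally definable it would be closed under disjoint unions (Goldblatt–Thomason).
Take 4 disjoint single-world reflexive frames: each is trivially connected, but their disjoint union has 4 worlds with no edge between distinct components, so it is not connected.
So the class is not modally definable.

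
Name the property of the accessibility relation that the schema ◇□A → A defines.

This is frame-equivalent to A → □◇A (substitute ¬A for A and contrapose).
Suppose A→□◇A is valid. Take Rxy and set V(A)={x}. Then A at x, so □◇A at x, so ◇A at y, so some z with Ryz has A; z=x, i.e. Ryx.
The converse is a direct semantic check.
Frame condition: ∀x ∀y (Rxy → Ryx).

symmetry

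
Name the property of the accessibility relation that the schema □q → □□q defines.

Transitivity

Suppose □q→□□q is valid. Take Rxy, Ryz and set V(q)={w : Rxw}. Then □q at x, so □□q at x, so □q at y, so q at z, i.e. Rxz.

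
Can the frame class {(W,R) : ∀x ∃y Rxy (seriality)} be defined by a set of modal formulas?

Definable; □p → ◇p defines it

This is a Sahlqvist condition; the D axiom □p → ◇p defines it.
Suppose □p→◇p is valid. At any x set V(p)=W. Then □p at x, so ◇p at x, so x has a successor.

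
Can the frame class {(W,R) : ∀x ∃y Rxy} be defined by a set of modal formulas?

Yes — defined by □r → ◇r

Yes: it is seriality, defined by the D schema □r → ◇r.
Suppose □r→◇r is valid. At any x set V(r)=W. Then □r at x, so ◇r at x, so x has a successor.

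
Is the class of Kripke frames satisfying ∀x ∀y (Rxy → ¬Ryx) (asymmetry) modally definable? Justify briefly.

Not definable by any modal formula

If a class were modally definable it would be closed under surjective bounded morphisms (Goldblatt–Thomason).
The 3-cycle (worlds s,t,u with s→t→u→s) is asymmetric. Mapping every world to a single reflexive point • is a surjective bounded morphism, and the reflexive point is not asymmetric (R•• but asymmetry requires ¬R••).
Hence asymmetry is not modally definable.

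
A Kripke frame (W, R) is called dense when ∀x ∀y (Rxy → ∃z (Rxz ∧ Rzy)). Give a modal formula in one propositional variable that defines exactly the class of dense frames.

A defining formula is □□ψ → □ψ (the C4 axiom).
Suppose □□ψ→□ψ is valid. Take Rxy and set V(ψ)={w : xR²w}. Then □□ψ at x, so □ψ at x, so ψ at y, i.e. ∃z(Rxz∧Rzy).

□□ψ → □ψ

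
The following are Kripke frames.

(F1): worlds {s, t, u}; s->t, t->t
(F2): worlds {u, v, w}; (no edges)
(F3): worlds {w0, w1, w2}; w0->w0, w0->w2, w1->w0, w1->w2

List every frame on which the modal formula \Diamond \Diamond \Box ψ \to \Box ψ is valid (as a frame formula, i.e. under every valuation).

The schema corresponds to a generalized confluence (Geach) condition: \forall x \forall y \forall z ((x R^2 y \wedge xRz) \to \exists w (yRw \wedge z = w)).
(F1): ✓.
(F2): ✓.
(F3): fails — w0R²w2, w0Rw0 but no w with w2Rw and w0=w.

(F1), (F2)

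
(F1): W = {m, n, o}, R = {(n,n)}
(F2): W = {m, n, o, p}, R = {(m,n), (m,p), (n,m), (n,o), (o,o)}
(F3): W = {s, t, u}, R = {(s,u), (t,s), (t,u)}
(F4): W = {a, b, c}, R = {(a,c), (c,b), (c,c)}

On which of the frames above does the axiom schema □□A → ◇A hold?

none

This is the axiom for a generalized confluence (Geach) condition; its first-order frame correspondent is ∀x ∃w (xR²w ∧ xRw).
(F1): fails — at m but no w with mR²w and mRw.
(F2): fails — at m but no w with mR²w and mRw.
(F3): fails — at s but no w with sR²w and sRw.
(F4): fails — at b but no w with bR²w and bRw.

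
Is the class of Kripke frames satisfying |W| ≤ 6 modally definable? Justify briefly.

No — not modally definable

If a class were modally definable it would be closed under disjoint unions (Goldblatt–Thomason).
Any modal formula valid on each of 7 disjoint one-world frames is valid on their disjoint union (validity is preserved under disjoint unions). Each one-world frame has |W|=1≤6, but the union has |W|=7.
So no modal formula (or set of formulas) defines exactly the |W|≤6 frames.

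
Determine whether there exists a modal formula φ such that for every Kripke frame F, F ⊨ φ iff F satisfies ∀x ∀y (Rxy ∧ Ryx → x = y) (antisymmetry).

No

Modal frame validity is preserved under surjective bounded morphisms.
The 8-cycle (worlds s,t,u,v,w,x,y,z with s→t→u→v→w→x→y→z→s) is antisymmetric. Sending even-indexed worlds to s and odd-indexed worlds to t is a surjective bounded morphism onto the two-world frame with s↔t, which is not antisymmetric.
Hence antisymmetry is not modally definable.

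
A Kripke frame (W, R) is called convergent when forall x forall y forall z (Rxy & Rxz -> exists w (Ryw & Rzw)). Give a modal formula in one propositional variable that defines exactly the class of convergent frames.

A defining formula is ◇□s → □◇s (the .2 axiom).

◇□s → □◇s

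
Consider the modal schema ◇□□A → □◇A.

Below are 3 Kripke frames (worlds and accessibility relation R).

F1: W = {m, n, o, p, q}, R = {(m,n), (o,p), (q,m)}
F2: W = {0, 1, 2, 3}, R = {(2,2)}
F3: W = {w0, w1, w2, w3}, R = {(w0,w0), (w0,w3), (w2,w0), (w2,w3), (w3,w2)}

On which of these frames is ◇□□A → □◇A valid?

F2

The schema corresponds to a generalized confluence (Geach) condition: ∀x ∀y ∀z ((xRy ∧ xRz) → ∃w (yR²w ∧ zRw)).
F1: fails — mRn, mRn but no w with nR²w and nRw.
F2: ✓.
F3: fails — w0Rw3, w0Rw3 but no w with w3R²w and w3Rw.
Valid on: F2.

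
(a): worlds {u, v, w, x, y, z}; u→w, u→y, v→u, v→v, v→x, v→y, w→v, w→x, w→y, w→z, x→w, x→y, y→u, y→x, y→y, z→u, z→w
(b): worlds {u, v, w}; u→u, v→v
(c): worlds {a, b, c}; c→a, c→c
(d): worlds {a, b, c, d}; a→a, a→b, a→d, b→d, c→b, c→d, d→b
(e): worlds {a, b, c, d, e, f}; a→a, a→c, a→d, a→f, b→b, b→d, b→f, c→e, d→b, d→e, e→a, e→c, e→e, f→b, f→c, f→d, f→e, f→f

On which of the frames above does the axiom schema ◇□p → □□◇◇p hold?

(a), (b)

This is the axiom for a generalized confluence (Geach) condition; its first-order frame correspondent is ∀x ∀y ∀z ((xRy ∧ xR²z) → ∃w (yRw ∧ zR²w)).
(a): condition met.
(b): condition met.
(c): fails — cRa, cR²a but no w with aRw and aR²w.
(d): fails — aRb, aR²b but no w with bRw and bR²w.
(e): fails — bRb, bR²c but no w with bRw and cR²w.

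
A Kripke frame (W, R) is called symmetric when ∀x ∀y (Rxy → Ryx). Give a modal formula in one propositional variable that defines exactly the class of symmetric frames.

p → □◇p

The condition is symmetry. The B schema p → □◇p defines it.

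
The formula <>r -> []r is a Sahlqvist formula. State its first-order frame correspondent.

Suppose ◇r→□r is valid. Take Rxy, Rxz and set V(r)={y}. Then ◇r at x, so □r at x, so r at z, i.e. z=y.

partial functionality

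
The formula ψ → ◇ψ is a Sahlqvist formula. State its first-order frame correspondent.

Replacing ψ by ¬ψ and contraposing gives the equivalent schema □ψ → ψ.
Suppose □ψ→ψ is valid. At any x set V(ψ)={w : Rxw}. Then □ψ holds at x, so ψ holds at x, i.e. Rxx.
The converse is a direct semantic check.
Frame condition: ∀x Rxx.

Reflexivity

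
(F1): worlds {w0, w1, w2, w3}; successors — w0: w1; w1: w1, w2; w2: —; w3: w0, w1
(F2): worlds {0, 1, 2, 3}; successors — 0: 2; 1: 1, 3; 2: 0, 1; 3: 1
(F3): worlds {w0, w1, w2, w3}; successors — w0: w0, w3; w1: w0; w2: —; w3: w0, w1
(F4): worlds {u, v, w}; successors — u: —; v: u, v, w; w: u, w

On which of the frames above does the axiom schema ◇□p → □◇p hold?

(F3)

This is the axiom for convergence; its first-order frame correspondent is ∀x ∀y ∀z (Rxy ∧ Rxz → ∃w (Ryw ∧ Rzw)).
(F1): fails — Rw1w2 and Rw1w2 but w2 and w2 have no common successor.
(F2): fails — R20 and R21 but 0 and 1 have no common successor.
(F3): satisfies the condition.
(F4): fails — Rvv and Rvu but v and u have no common successor.
Valid on: (F3).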